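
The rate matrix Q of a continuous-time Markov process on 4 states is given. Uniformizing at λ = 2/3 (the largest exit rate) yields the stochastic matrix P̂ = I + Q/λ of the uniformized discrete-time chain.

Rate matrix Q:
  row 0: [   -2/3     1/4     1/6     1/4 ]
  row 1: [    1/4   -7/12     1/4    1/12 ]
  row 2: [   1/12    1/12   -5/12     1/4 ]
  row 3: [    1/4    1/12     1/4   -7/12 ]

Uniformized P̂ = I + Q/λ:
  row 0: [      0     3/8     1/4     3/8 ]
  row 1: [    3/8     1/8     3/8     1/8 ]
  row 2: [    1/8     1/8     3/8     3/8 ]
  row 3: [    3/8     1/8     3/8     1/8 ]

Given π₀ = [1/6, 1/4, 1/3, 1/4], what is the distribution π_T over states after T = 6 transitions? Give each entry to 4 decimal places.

π = [0.2090, 0.1775, 0.3487, 0.2648]

t=0: π = [0.1667, 0.2500, 0.3333, 0.2500]
t=1: π = [0.2292, 0.1667, 0.3542, 0.2500]
t=2: π = [0.2005, 0.1823, 0.3464, 0.2708]
t=3: π = [0.2132, 0.1751, 0.3499, 0.2617]
t=4: π = [0.2076, 0.1783, 0.3483, 0.2658]
t=5: π = [0.2101, 0.1769, 0.3491, 0.2640]
t=6: π = [0.2090, 0.1775, 0.3487, 0.2648]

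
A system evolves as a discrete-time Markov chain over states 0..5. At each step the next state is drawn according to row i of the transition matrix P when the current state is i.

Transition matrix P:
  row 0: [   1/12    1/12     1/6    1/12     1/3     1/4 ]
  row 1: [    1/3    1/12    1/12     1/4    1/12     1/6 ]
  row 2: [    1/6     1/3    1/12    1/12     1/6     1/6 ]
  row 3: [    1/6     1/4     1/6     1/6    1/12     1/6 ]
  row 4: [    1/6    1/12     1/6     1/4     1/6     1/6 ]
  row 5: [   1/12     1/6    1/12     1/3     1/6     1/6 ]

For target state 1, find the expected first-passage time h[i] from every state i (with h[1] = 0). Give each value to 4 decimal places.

h = [6.1004, 0.0000, 4.7539, 5.0732, 5.9956, 5.5138]

First-step conditioning: h[1] = 0; for i ≠ 1, h[i] = 1 + Σ_k P[i][k]·h[k].
  h[0] = 1 + 1/12·h[0] + 1/6·h[2] + 1/12·h[3] + 1/3·h[4] + 1/4·h[5]
  h[2] = 1 + 1/6·h[0] + 1/12·h[2] + 1/12·h[3] + 1/6·h[4] + 1/6·h[5]
  h[3] = 1 + 1/6·h[0] + 1/6·h[2] + 1/6·h[3] + 1/12·h[4] + 1/6·h[5]
  h[4] = 1 + 1/6·h[0] + 1/6·h[2] + 1/4·h[3] + 1/6·h[4] + 1/6·h[5]
  h[5] = 1 + 1/12·h[0] + 1/12·h[2] + 1/3·h[3] + 1/6·h[4] + 1/6·h[5]
Solving the 5×5 linear system over states ≠ 1 gives exactly h = [323964/53105, 0, 252456/53105, 20724/4085, 24492/4085, 22524/4085] (h[1] = 0 is the target).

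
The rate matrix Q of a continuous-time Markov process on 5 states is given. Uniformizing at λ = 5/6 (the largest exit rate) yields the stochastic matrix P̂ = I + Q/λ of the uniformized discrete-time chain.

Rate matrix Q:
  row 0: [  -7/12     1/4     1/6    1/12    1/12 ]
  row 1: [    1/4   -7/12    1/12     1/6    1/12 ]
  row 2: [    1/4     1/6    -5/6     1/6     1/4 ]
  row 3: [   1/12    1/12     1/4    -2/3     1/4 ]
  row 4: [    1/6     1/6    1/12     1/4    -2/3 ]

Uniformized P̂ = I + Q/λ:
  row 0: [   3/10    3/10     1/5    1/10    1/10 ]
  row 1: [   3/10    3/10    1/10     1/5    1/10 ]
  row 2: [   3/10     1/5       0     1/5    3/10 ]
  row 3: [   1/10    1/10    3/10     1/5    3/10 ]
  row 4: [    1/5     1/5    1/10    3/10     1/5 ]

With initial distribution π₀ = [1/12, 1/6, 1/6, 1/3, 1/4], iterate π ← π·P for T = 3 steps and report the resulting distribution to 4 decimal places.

t=0: π = [0.0833, 0.1667, 0.1667, 0.3333, 0.2500]
t=1: π = [0.2083, 0.1917, 0.1583, 0.2167, 0.2250]
t=2: π = [0.2342, 0.2183, 0.1483, 0.2017, 0.1975]
t=3: π = [0.2399, 0.2251, 0.1489, 0.1963, 0.1898]

π = [0.2399, 0.2251, 0.1489, 0.1963, 0.1898]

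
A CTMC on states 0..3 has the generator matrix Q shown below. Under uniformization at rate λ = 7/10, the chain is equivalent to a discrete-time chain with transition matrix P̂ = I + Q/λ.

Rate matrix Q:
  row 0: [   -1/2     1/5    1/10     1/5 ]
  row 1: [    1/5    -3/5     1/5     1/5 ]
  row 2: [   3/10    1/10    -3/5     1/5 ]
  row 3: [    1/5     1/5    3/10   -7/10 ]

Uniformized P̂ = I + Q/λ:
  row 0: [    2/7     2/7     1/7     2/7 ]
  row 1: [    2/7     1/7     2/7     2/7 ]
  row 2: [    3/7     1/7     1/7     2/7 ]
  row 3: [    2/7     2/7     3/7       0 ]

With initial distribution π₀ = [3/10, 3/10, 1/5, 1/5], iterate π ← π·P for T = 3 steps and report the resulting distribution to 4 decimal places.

t=0: π = [0.3000, 0.3000, 0.2000, 0.2000]
t=1: π = [0.3143, 0.2143, 0.2429, 0.2286]
t=2: π = [0.3204, 0.2204, 0.2388, 0.2204]
t=3: π = [0.3198, 0.2201, 0.2373, 0.2227]

π = [0.3198, 0.2201, 0.2373, 0.2227]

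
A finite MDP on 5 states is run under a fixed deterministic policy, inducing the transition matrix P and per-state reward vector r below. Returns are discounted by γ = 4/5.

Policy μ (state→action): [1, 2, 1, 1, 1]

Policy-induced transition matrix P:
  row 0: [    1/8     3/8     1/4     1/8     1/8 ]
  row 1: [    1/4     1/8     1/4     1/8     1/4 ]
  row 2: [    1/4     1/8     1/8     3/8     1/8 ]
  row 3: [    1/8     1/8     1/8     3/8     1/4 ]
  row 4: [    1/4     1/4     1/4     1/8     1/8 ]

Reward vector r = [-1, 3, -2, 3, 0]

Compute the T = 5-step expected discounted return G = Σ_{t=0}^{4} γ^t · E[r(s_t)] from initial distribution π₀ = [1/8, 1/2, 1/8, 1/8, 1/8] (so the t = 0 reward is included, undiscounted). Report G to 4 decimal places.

t=0: π = [0.1250, 0.5000, 0.1250, 0.1250, 0.1250], E[r] = 1.5000, γ^t·E[r] = 1.500000, running G = 1.500000
t=1: π = [0.2188, 0.1719, 0.2188, 0.1875, 0.2031], E[r] = 0.4219, γ^t·E[r] = 0.337500, running G = 1.837500
t=2: π = [0.1992, 0.2051, 0.1992, 0.2266, 0.1699], E[r] = 0.6973, γ^t·E[r] = 0.446250, running G = 2.283750
t=3: π = [0.1968, 0.1960, 0.1968, 0.2314, 0.1790], E[r] = 0.6921, γ^t·E[r] = 0.354375, running G = 2.638125
t=4: π = [0.1965, 0.1966, 0.1965, 0.2321, 0.1784], E[r] = 0.6964, γ^t·E[r] = 0.285263, running G = 2.923388

G = 2.9234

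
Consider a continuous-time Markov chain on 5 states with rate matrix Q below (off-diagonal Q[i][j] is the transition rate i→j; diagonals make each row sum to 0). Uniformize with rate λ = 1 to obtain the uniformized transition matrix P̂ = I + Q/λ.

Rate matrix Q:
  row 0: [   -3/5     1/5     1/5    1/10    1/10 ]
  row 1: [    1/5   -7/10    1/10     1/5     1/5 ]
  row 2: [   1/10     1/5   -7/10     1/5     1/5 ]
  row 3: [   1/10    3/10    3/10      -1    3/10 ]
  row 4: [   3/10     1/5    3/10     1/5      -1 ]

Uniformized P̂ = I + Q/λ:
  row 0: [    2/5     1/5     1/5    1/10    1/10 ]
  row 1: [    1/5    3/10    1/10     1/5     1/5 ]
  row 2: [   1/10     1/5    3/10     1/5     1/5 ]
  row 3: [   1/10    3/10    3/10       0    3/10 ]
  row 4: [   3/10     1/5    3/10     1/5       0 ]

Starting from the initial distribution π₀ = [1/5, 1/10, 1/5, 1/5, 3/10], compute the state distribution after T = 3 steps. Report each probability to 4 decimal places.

t=0: π = [0.2000, 0.1000, 0.2000, 0.2000, 0.3000]
t=1: π = [0.2300, 0.2300, 0.2600, 0.1400, 0.1400]
t=2: π = [0.2200, 0.2370, 0.2310, 0.1490, 0.1630]
t=3: π = [0.2223, 0.2386, 0.2306, 0.1482, 0.1603]

π = [0.2223, 0.2386, 0.2306, 0.1482, 0.1603]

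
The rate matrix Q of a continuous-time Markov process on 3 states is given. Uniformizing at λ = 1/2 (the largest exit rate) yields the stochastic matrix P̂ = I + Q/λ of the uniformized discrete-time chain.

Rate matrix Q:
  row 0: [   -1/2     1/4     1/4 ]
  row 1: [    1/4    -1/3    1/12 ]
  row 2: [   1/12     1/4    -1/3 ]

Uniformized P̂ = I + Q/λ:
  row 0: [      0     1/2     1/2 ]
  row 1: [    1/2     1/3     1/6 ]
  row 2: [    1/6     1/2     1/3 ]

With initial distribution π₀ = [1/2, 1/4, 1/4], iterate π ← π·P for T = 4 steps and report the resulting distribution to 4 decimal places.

t=0: π = [0.5000, 0.2500, 0.2500]
t=1: π = [0.1667, 0.4583, 0.3750]
t=2: π = [0.2917, 0.4236, 0.2847]
t=3: π = [0.2593, 0.4294, 0.3113]
t=4: π = [0.2666, 0.4284, 0.3050]

π = [0.2666, 0.4284, 0.3050]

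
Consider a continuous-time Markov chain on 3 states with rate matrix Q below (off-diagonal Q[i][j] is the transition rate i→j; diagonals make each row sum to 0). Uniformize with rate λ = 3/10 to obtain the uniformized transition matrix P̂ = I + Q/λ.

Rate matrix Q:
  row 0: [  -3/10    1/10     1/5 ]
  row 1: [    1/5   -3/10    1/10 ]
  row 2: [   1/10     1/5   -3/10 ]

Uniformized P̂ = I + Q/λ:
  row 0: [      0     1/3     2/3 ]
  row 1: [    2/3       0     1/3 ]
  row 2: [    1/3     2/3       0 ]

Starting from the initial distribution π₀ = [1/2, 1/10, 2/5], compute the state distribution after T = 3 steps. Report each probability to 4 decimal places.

π = [0.3000, 0.3222, 0.3778]

t=0: π = [0.5000, 0.1000, 0.4000]
t=1: π = [0.2000, 0.4333, 0.3667]
t=2: π = [0.4111, 0.3111, 0.2778]
t=3: π = [0.3000, 0.3222, 0.3778]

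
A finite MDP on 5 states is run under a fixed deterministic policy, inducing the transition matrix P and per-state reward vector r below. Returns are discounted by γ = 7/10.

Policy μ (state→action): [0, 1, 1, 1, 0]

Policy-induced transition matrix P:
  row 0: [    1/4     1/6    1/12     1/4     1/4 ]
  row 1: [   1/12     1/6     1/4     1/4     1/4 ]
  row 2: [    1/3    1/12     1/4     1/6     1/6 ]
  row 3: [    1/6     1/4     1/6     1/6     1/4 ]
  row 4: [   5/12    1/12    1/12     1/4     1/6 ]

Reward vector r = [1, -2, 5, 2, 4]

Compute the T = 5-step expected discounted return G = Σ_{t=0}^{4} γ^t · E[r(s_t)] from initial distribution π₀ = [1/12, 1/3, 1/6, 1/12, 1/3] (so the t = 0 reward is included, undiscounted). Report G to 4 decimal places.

t=0: π = [0.0833, 0.3333, 0.1667, 0.0833, 0.3333], E[r] = 1.7500, γ^t·E[r] = 1.750000, running G = 1.750000
t=1: π = [0.2569, 0.1319, 0.1736, 0.2292, 0.2083], E[r] = 2.1528, γ^t·E[r] = 1.506944, running G = 3.256944
t=2: π = [0.2581, 0.1539, 0.1534, 0.2164, 0.2182], E[r] = 2.0226, γ^t·E[r] = 0.991059, running G = 4.248003
t=3: π = [0.2554, 0.1537, 0.1526, 0.2192, 0.2190], E[r] = 2.0254, γ^t·E[r] = 0.694717, running G = 4.942721
t=4: π = [0.2553, 0.1540, 0.1527, 0.2190, 0.2190], E[r] = 2.0248, γ^t·E[r] = 0.486163, running G = 5.428884

G = 5.4289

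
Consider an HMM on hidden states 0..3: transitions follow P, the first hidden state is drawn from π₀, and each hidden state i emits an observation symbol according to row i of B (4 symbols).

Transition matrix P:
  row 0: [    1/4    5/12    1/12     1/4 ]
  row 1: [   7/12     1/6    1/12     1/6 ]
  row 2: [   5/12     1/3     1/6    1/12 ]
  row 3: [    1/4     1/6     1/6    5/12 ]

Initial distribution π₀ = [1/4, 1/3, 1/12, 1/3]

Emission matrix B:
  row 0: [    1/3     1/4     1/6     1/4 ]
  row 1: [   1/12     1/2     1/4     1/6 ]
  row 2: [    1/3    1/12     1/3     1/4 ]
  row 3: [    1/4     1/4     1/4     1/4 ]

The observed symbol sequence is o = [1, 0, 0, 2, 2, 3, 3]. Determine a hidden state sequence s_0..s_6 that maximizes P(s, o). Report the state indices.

path = [1, 0, 0, 1, 0, 1, 0]

t=0: δ = [6.250e-02, 1.667e-01, 6.944e-03, 8.333e-02]  (obs o_0=1)
t=1: δ = [3.241e-02, 2.315e-03, 4.630e-03, 8.681e-03]  ψ = [1, 1, 1, 3]  (obs o_1=0)
t=2: δ = [2.701e-03, 1.125e-03, 9.002e-04, 2.025e-03]  ψ = [0, 0, 0, 0]  (obs o_2=0)
t=3: δ = [1.125e-04, 2.813e-04, 1.125e-04, 2.110e-04]  ψ = [0, 0, 3, 3]  (obs o_3=2)
t=4: δ = [2.735e-05, 1.172e-05, 1.172e-05, 2.198e-05]  ψ = [1, 0, 3, 3]  (obs o_4=2)
t=5: δ = [1.709e-06, 1.899e-06, 9.157e-07, 2.289e-06]  ψ = [0, 0, 3, 3]  (obs o_5=3)
t=6: δ = [2.770e-07, 1.187e-07, 9.539e-08, 2.385e-07]  ψ = [1, 0, 3, 3]  (obs o_6=3)
backtrack: best end state = 0; path = [1, 0, 0, 1, 0, 1, 0]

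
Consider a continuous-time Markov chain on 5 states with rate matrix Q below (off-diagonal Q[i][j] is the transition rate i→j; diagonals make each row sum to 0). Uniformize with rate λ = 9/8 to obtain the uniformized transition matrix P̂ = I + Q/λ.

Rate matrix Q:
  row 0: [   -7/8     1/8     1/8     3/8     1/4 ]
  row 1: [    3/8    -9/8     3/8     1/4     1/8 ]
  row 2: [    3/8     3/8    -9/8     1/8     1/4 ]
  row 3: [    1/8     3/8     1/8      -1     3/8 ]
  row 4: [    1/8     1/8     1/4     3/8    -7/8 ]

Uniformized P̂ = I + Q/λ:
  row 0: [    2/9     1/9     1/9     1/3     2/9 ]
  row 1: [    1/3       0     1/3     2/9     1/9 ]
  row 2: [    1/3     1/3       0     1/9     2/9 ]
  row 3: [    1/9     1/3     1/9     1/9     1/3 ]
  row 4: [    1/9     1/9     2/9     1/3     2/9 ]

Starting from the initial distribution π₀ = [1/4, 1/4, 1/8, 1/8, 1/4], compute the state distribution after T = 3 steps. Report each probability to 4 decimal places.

t=0: π = [0.2500, 0.2500, 0.1250, 0.1250, 0.2500]
t=1: π = [0.2222, 0.1389, 0.1806, 0.2500, 0.2083]
t=2: π = [0.2068, 0.1914, 0.1451, 0.2222, 0.2346]
t=3: π = [0.2088, 0.1715, 0.1636, 0.2305, 0.2257]

π = [0.2088, 0.1715, 0.1636, 0.2305, 0.2257]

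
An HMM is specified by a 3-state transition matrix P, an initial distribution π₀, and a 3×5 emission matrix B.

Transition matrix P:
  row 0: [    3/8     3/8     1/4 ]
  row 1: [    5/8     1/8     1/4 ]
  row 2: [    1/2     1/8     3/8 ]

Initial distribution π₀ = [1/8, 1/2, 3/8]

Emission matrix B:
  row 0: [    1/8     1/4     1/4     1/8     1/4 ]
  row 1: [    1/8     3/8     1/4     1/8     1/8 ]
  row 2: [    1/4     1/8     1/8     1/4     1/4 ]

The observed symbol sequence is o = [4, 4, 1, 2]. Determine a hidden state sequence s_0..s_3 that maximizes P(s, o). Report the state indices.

path = [2, 0, 1, 0]

t=0: δ = [3.125e-02, 6.250e-02, 9.375e-02]  (obs o_0=4)
t=1: δ = [1.172e-02, 1.465e-03, 8.789e-03]  ψ = [2, 0, 2]  (obs o_1=4)
t=2: δ = [1.099e-03, 1.648e-03, 4.120e-04]  ψ = [0, 0, 2]  (obs o_2=1)
t=3: δ = [2.575e-04, 1.030e-04, 5.150e-05]  ψ = [1, 0, 1]  (obs o_3=2)
backtrack: best end state = 0; path = [2, 0, 1, 0]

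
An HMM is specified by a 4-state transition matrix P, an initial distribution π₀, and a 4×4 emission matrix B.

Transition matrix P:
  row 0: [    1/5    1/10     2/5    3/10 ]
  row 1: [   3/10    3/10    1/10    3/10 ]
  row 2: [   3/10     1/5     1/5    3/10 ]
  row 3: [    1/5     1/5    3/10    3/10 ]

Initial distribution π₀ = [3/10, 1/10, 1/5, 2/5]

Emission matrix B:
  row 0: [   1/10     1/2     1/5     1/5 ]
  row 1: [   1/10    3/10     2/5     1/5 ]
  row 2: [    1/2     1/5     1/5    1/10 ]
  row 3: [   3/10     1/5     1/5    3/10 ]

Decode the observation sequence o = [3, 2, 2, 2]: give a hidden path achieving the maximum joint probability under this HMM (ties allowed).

t=0: δ = [6.000e-02, 2.000e-02, 2.000e-02, 1.200e-01]  (obs o_0=3)
t=1: δ = [4.800e-03, 9.600e-03, 7.200e-03, 7.200e-03]  ψ = [3, 3, 3, 3]  (obs o_1=2)
t=2: δ = [5.760e-04, 1.152e-03, 4.320e-04, 5.760e-04]  ψ = [1, 1, 3, 1]  (obs o_2=2)
t=3: δ = [6.912e-05, 1.382e-04, 4.608e-05, 6.912e-05]  ψ = [1, 1, 0, 1]  (obs o_3=2)
backtrack: best end state = 1; path = [3, 1, 1, 1]

path = [3, 1, 1, 1]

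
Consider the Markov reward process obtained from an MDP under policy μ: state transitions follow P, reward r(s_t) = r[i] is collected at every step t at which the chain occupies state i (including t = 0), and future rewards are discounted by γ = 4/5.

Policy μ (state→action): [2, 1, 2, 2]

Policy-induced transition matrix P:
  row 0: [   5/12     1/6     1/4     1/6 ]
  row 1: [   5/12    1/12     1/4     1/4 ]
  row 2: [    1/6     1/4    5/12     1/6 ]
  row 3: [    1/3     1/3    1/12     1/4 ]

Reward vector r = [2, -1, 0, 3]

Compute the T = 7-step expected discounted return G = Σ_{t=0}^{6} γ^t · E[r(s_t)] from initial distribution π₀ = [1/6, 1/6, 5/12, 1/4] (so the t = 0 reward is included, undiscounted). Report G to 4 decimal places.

G = 3.9755

t=0: π = [0.1667, 0.1667, 0.4167, 0.2500], E[r] = 0.9167, γ^t·E[r] = 0.916667, running G = 0.916667
t=1: π = [0.2917, 0.2292, 0.2778, 0.2014], E[r] = 0.9583, γ^t·E[r] = 0.766667, running G = 1.683333
t=2: π = [0.3304, 0.2043, 0.2627, 0.2025], E[r] = 1.0642, γ^t·E[r] = 0.681111, running G = 2.364444
t=3: π = [0.3341, 0.2053, 0.2600, 0.2006], E[r] = 1.0646, γ^t·E[r] = 0.545086, running G = 2.909531
t=4: π = [0.3349, 0.2047, 0.2599, 0.2005], E[r] = 1.0667, γ^t·E[r] = 0.436920, running G = 3.346451
t=5: π = [0.3350, 0.2047, 0.2599, 0.2004], E[r] = 1.0666, γ^t·E[r] = 0.349492, running G = 3.695943
t=6: π = [0.3350, 0.2047, 0.2599, 0.2004], E[r] = 1.0666, γ^t·E[r] = 0.279598, running G = 3.975541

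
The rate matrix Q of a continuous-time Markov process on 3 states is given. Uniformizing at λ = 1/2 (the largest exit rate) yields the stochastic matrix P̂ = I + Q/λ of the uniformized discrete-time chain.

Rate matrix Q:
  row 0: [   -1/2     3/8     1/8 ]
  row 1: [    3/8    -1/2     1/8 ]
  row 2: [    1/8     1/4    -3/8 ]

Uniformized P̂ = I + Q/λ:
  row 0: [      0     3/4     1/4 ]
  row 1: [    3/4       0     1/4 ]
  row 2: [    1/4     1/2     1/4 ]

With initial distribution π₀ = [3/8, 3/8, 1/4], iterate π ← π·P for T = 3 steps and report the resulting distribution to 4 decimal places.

π = [0.3496, 0.4004, 0.2500]

t=0: π = [0.3750, 0.3750, 0.2500]
t=1: π = [0.3438, 0.4063, 0.2500]
t=2: π = [0.3672, 0.3828, 0.2500]
t=3: π = [0.3496, 0.4004, 0.2500]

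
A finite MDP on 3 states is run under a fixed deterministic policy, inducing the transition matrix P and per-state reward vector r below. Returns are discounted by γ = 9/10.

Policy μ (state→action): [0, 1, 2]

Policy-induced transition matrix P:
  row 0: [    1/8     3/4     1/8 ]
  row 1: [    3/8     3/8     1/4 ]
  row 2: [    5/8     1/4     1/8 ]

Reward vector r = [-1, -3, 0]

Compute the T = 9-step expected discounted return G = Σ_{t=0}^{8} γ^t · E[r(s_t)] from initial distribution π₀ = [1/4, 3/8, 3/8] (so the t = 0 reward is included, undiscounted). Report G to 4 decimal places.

t=0: π = [0.2500, 0.3750, 0.3750], E[r] = -1.3750, γ^t·E[r] = -1.375000, running G = -1.375000
t=1: π = [0.4063, 0.4219, 0.1719], E[r] = -1.6719, γ^t·E[r] = -1.504688, running G = -2.879688
t=2: π = [0.3164, 0.5059, 0.1777], E[r] = -1.8340, γ^t·E[r] = -1.485527, running G = -4.365215
t=3: π = [0.3403, 0.4714, 0.1882], E[r] = -1.7546, γ^t·E[r] = -1.279132, running G = -5.644346
t=4: π = [0.3370, 0.4791, 0.1839], E[r] = -1.7743, γ^t·E[r] = -1.164093, running G = -6.808439
t=5: π = [0.3367, 0.4784, 0.1849], E[r] = -1.7719, γ^t·E[r] = -1.046267, running G = -7.854706
t=6: π = [0.3370, 0.4782, 0.1848], E[r] = -1.7715, γ^t·E[r] = -0.941467, running G = -8.796173
t=7: π = [0.3369, 0.4783, 0.1848], E[r] = -1.7718, γ^t·E[r] = -0.847450, running G = -9.643623
t=8: π = [0.3370, 0.4783, 0.1848], E[r] = -1.7717, γ^t·E[r] = -0.762670, running G = -10.406293

G = -10.4063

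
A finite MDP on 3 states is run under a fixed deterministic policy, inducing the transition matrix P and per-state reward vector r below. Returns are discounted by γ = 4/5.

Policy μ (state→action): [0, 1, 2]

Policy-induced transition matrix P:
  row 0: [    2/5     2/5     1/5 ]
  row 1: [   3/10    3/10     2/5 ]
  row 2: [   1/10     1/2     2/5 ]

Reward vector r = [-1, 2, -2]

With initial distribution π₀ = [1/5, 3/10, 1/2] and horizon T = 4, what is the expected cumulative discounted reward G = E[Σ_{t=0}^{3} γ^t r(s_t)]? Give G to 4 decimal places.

G = -0.8740

t=0: π = [0.2000, 0.3000, 0.5000], E[r] = -0.6000, γ^t·E[r] = -0.600000, running G = -0.600000
t=1: π = [0.2200, 0.4200, 0.3600], E[r] = -0.1000, γ^t·E[r] = -0.080000, running G = -0.680000
t=2: π = [0.2500, 0.3940, 0.3560], E[r] = -0.1740, γ^t·E[r] = -0.111360, running G = -0.791360
t=3: π = [0.2538, 0.3962, 0.3500], E[r] = -0.1614, γ^t·E[r] = -0.082637, running G = -0.873997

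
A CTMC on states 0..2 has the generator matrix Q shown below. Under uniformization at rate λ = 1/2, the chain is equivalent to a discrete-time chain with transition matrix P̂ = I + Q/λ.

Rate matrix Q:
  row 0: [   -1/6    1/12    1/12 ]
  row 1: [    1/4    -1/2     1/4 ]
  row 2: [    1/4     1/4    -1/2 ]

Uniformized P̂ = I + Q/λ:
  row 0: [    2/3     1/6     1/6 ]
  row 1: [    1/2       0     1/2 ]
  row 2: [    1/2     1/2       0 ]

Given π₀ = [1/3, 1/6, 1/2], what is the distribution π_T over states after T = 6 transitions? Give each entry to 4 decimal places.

t=0: π = [0.3333, 0.1667, 0.5000]
t=1: π = [0.5556, 0.3056, 0.1389]
t=2: π = [0.5926, 0.1620, 0.2454]
t=3: π = [0.5988, 0.2215, 0.1798]
t=4: π = [0.5998, 0.1897, 0.2105]
t=5: π = [0.6000, 0.2052, 0.1948]
t=6: π = [0.6000, 0.1974, 0.2026]

π = [0.6000, 0.1974, 0.2026]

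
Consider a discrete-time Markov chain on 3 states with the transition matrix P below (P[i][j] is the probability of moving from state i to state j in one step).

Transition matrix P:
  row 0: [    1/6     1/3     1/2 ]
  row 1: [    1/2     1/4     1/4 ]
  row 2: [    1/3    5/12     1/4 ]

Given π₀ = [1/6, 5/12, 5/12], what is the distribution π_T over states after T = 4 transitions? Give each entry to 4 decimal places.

t=0: π = [0.1667, 0.4167, 0.4167]
t=1: π = [0.3750, 0.3333, 0.2917]
t=2: π = [0.3264, 0.3299, 0.3438]
t=3: π = [0.3339, 0.3345, 0.3316]
t=4: π = [0.3334, 0.3331, 0.3335]

π = [0.3334, 0.3331, 0.3335]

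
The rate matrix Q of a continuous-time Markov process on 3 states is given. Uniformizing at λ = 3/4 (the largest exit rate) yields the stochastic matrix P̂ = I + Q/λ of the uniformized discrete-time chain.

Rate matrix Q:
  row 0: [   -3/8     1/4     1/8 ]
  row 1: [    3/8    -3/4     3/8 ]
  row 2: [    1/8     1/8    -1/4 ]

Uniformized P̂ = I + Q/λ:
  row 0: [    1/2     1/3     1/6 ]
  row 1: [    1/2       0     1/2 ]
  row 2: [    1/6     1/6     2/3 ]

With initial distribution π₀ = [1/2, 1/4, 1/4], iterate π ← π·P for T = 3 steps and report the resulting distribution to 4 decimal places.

π = [0.3588, 0.1956, 0.4456]

t=0: π = [0.5000, 0.2500, 0.2500]
t=1: π = [0.4167, 0.2083, 0.3750]
t=2: π = [0.3750, 0.2014, 0.4236]
t=3: π = [0.3588, 0.1956, 0.4456]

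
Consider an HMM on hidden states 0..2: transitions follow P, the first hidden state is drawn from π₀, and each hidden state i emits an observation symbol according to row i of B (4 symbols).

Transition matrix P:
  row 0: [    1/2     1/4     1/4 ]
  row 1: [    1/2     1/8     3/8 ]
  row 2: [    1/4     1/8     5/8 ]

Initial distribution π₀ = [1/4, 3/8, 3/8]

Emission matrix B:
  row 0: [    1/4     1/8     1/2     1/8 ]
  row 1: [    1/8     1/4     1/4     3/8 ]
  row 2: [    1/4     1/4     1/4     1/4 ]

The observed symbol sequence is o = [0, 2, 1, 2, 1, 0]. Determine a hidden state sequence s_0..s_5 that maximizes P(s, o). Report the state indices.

path = [2, 2, 2, 2, 2, 2]

t=0: δ = [6.250e-02, 4.688e-02, 9.375e-02]  (obs o_0=0)
t=1: δ = [1.562e-02, 3.906e-03, 1.465e-02]  ψ = [0, 0, 2]  (obs o_1=2)
t=2: δ = [9.766e-04, 9.766e-04, 2.289e-03]  ψ = [0, 0, 2]  (obs o_2=1)
t=3: δ = [2.861e-04, 7.153e-05, 3.576e-04]  ψ = [2, 2, 2]  (obs o_3=2)
t=4: δ = [1.788e-05, 1.788e-05, 5.588e-05]  ψ = [0, 0, 2]  (obs o_4=1)
t=5: δ = [3.492e-06, 8.731e-07, 8.731e-06]  ψ = [2, 2, 2]  (obs o_5=0)
backtrack: best end state = 2; path = [2, 2, 2, 2, 2, 2]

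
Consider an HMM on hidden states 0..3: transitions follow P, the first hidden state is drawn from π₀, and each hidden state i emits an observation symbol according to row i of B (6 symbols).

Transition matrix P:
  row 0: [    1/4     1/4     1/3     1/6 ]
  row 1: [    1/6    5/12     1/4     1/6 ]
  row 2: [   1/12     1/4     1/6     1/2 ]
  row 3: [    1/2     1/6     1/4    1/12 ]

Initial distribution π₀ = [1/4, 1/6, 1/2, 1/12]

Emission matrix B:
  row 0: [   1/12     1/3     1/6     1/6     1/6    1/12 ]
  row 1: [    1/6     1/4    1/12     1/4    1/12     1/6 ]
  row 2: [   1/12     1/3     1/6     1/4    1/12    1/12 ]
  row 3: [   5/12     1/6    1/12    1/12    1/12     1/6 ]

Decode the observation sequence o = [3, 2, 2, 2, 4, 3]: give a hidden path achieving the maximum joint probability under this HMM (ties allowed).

path = [2, 3, 0, 2, 3, 0]

t=0: δ = [4.167e-02, 4.167e-02, 1.250e-01, 6.944e-03]  (obs o_0=3)
t=1: δ = [1.736e-03, 2.604e-03, 3.472e-03, 5.208e-03]  ψ = [0, 2, 2, 2]  (obs o_1=2)
t=2: δ = [4.340e-04, 9.042e-05, 2.170e-04, 1.447e-04]  ψ = [3, 1, 3, 2]  (obs o_2=2)
t=3: δ = [1.808e-05, 9.042e-06, 2.411e-05, 9.042e-06]  ψ = [0, 0, 0, 2]  (obs o_3=2)
t=4: δ = [7.535e-07, 5.023e-07, 5.023e-07, 1.005e-06]  ψ = [0, 2, 0, 2]  (obs o_4=4)
t=5: δ = [8.372e-08, 5.233e-08, 6.279e-08, 2.093e-08]  ψ = [3, 1, 0, 2]  (obs o_5=3)
backtrack: best end state = 0; path = [2, 3, 0, 2, 3, 0]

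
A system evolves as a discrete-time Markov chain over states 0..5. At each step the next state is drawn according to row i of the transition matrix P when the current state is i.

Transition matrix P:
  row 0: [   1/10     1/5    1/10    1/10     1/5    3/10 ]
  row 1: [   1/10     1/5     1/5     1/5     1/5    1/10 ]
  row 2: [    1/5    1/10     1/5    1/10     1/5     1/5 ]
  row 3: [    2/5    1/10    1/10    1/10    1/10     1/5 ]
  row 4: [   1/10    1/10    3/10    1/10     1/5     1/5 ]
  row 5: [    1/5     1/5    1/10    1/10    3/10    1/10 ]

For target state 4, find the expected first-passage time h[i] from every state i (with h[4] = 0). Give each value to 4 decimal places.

h = [4.8017, 4.9353, 4.8313, 5.3085, 0.0000, 4.4015]

First-step conditioning: h[4] = 0; for i ≠ 4, h[i] = 1 + Σ_k P[i][k]·h[k].
  h[0] = 1 + 1/10·h[0] + 1/5·h[1] + 1/10·h[2] + 1/10·h[3] + 3/10·h[5]
  h[1] = 1 + 1/10·h[0] + 1/5·h[1] + 1/5·h[2] + 1/5·h[3] + 1/10·h[5]
  h[2] = 1 + 1/5·h[0] + 1/10·h[1] + 1/5·h[2] + 1/10·h[3] + 1/5·h[5]
  h[3] = 1 + 2/5·h[0] + 1/10·h[1] + 1/10·h[2] + 1/10·h[3] + 1/5·h[5]
  h[5] = 1 + 1/5·h[0] + 1/5·h[1] + 1/10·h[2] + 1/10·h[3] + 1/10·h[5]
Solving the 5×5 linear system over states ≠ 4 gives exactly h = [110280/22967, 113350/22967, 110960/22967, 121920/22967, 0, 101090/22967] (h[4] = 0 is the target).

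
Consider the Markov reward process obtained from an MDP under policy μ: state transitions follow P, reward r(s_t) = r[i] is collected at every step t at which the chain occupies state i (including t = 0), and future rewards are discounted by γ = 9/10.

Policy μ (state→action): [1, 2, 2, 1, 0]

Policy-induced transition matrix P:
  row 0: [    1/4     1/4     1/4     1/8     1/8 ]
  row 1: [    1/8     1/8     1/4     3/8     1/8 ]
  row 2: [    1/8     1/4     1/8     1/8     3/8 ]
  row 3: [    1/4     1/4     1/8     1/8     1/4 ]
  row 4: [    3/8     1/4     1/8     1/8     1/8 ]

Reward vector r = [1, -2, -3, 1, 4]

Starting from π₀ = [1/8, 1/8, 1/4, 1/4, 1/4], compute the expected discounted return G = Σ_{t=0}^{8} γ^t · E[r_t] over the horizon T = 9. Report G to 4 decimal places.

G = 1.4408

t=0: π = [0.1250, 0.1250, 0.2500, 0.2500, 0.2500], E[r] = 0.3750, γ^t·E[r] = 0.375000, running G = 0.375000
t=1: π = [0.2344, 0.2344, 0.1563, 0.1563, 0.2188], E[r] = 0.3281, γ^t·E[r] = 0.295313, running G = 0.670313
t=2: π = [0.2285, 0.2207, 0.1836, 0.1836, 0.1836], E[r] = 0.1543, γ^t·E[r] = 0.124980, running G = 0.795293
t=3: π = [0.2224, 0.2224, 0.1812, 0.1802, 0.1938], E[r] = 0.1897, γ^t·E[r] = 0.138289, running G = 0.933582
t=4: π = [0.2238, 0.2222, 0.1806, 0.1806, 0.1928], E[r] = 0.1894, γ^t·E[r] = 0.124280, running G = 1.057862
t=5: π = [0.2238, 0.2222, 0.1807, 0.1805, 0.1927], E[r] = 0.1885, γ^t·E[r] = 0.111314, running G = 1.169176
t=6: π = [0.2237, 0.2222, 0.1807, 0.1806, 0.1928], E[r] = 0.1886, γ^t·E[r] = 0.100237, running G = 1.269413
t=7: π = [0.2237, 0.2222, 0.1807, 0.1806, 0.1928], E[r] = 0.1886, γ^t·E[r] = 0.090222, running G = 1.359635
t=8: π = [0.2237, 0.2222, 0.1807, 0.1806, 0.1928], E[r] = 0.1886, γ^t·E[r] = 0.081197, running G = 1.440832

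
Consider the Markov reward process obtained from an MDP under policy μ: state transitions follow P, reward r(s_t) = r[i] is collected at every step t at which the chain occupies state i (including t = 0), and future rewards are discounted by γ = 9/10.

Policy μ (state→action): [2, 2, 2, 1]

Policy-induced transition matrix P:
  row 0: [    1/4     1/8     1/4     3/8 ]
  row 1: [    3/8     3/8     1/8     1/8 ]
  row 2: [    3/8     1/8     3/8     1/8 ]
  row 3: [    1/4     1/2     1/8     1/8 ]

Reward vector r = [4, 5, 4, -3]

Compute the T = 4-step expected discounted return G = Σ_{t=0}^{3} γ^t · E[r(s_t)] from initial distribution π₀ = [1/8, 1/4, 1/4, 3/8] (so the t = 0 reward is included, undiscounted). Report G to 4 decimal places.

G = 8.9089

t=0: π = [0.1250, 0.2500, 0.2500, 0.3750], E[r] = 1.6250, γ^t·E[r] = 1.625000, running G = 1.625000
t=1: π = [0.3125, 0.3281, 0.2031, 0.1563], E[r] = 3.2344, γ^t·E[r] = 2.910938, running G = 4.535938
t=2: π = [0.3164, 0.2656, 0.2148, 0.2031], E[r] = 2.8438, γ^t·E[r] = 2.303438, running G = 6.839375
t=3: π = [0.3101, 0.2676, 0.2183, 0.2041], E[r] = 2.8389, γ^t·E[r] = 2.069534, running G = 8.908909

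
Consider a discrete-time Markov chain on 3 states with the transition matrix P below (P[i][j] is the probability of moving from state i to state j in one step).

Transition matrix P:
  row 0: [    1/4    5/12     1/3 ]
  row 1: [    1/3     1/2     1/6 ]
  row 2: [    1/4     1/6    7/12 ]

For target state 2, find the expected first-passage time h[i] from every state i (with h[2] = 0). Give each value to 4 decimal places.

h = [3.8824, 4.5882, 0.0000]

First-step conditioning: h[2] = 0; for i ≠ 2, h[i] = 1 + Σ_k P[i][k]·h[k].
  h[0] = 1 + 1/4·h[0] + 5/12·h[1]
  h[1] = 1 + 1/3·h[0] + 1/2·h[1]
Solving the 2×2 linear system over states ≠ 2 gives exactly h = [66/17, 78/17, 0] (h[2] = 0 is the target).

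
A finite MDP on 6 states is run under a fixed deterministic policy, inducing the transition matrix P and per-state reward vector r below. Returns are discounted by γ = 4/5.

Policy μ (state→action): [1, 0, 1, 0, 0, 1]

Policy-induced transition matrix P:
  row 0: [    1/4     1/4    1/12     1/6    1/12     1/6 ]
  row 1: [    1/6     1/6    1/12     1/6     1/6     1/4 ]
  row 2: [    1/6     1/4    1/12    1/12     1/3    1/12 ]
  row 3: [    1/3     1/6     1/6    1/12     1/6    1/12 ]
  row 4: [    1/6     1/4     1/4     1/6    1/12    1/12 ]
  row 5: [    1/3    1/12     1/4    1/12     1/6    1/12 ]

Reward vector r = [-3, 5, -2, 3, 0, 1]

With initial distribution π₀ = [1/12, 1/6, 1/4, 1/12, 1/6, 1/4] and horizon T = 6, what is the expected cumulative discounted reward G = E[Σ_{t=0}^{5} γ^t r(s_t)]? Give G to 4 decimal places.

G = 1.9780

t=0: π = [0.0833, 0.1667, 0.2500, 0.0833, 0.1667, 0.2500], E[r] = 0.5833, γ^t·E[r] = 0.583333, running G = 0.583333
t=1: π = [0.2292, 0.1875, 0.1597, 0.1181, 0.1875, 0.1181], E[r] = 0.4028, γ^t·E[r] = 0.322222, running G = 0.905556
t=2: π = [0.2251, 0.2049, 0.1441, 0.1337, 0.1586, 0.1337], E[r] = 0.5955, γ^t·E[r] = 0.381111, running G = 1.286667
t=3: π = [0.2300, 0.1995, 0.1432, 0.1324, 0.1587, 0.1362], E[r] = 0.5546, γ^t·E[r] = 0.283951, running G = 1.570617
t=4: π = [0.2306, 0.1996, 0.1435, 0.1324, 0.1581, 0.1358], E[r] = 0.5521, γ^t·E[r] = 0.226155, running G = 1.796772
t=5: π = [0.2306, 0.1997, 0.1433, 0.1324, 0.1582, 0.1358], E[r] = 0.5531, γ^t·E[r] = 0.181232, running G = 1.978004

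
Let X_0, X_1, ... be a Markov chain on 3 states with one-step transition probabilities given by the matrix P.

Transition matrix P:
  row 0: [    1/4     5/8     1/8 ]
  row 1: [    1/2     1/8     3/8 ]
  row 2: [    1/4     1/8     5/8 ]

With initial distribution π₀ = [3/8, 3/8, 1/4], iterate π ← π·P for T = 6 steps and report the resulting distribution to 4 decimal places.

t=0: π = [0.3750, 0.3750, 0.2500]
t=1: π = [0.3438, 0.3125, 0.3438]
t=2: π = [0.3281, 0.2969, 0.3750]
t=3: π = [0.3242, 0.2891, 0.3867]
t=4: π = [0.3223, 0.2871, 0.3906]
t=5: π = [0.3218, 0.2861, 0.3921]
t=6: π = [0.3215, 0.2859, 0.3926]

π = [0.3215, 0.2859, 0.3926]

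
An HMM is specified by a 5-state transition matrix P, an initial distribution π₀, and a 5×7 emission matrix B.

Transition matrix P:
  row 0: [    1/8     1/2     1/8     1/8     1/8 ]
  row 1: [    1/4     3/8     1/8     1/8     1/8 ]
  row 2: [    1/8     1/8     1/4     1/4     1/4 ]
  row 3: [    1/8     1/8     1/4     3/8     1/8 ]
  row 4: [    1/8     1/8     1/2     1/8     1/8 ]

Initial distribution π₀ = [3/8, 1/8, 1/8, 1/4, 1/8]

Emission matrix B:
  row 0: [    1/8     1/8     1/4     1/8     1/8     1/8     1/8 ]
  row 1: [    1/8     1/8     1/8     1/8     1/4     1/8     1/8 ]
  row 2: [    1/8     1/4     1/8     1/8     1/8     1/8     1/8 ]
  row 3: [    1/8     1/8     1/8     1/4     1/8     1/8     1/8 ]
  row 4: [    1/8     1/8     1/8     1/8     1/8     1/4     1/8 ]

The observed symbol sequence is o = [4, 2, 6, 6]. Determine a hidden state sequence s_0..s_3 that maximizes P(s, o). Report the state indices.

path = [0, 1, 1, 1]

t=0: δ = [4.688e-02, 3.125e-02, 1.562e-02, 3.125e-02, 1.562e-02]  (obs o_0=4)
t=1: δ = [1.953e-03, 2.930e-03, 9.766e-04, 1.465e-03, 7.324e-04]  ψ = [1, 0, 3, 3, 0]  (obs o_1=2)
t=2: δ = [9.155e-05, 1.373e-04, 4.578e-05, 6.866e-05, 4.578e-05]  ψ = [1, 1, 1, 3, 1]  (obs o_2=6)
t=3: δ = [4.292e-06, 6.437e-06, 2.861e-06, 3.219e-06, 2.146e-06]  ψ = [1, 1, 4, 3, 1]  (obs o_3=6)
backtrack: best end state = 1; path = [0, 1, 1, 1]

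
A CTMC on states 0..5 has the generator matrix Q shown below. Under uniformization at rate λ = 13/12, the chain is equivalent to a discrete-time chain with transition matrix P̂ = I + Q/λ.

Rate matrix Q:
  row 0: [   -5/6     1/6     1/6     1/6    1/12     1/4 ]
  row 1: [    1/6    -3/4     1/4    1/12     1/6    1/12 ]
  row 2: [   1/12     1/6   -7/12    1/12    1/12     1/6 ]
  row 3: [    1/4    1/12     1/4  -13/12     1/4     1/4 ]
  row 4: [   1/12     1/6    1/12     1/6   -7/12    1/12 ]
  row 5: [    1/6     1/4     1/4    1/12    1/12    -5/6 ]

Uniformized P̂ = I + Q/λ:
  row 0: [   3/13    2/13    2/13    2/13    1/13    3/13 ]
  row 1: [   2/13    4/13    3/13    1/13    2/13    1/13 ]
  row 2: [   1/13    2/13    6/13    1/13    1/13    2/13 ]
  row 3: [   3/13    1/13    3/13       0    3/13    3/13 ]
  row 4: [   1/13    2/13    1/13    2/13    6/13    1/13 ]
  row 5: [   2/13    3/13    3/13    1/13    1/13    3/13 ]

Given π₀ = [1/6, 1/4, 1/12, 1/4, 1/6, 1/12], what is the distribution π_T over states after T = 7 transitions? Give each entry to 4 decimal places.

π = [0.1392, 0.1875, 0.2516, 0.0937, 0.1720, 0.1561]

t=0: π = [0.1667, 0.2500, 0.0833, 0.2500, 0.1667, 0.0833]
t=1: π = [0.1667, 0.1795, 0.2115, 0.0833, 0.1987, 0.1603]
t=2: π = [0.1415, 0.1874, 0.2362, 0.0986, 0.1800, 0.1563]
t=3: π = [0.1403, 0.1871, 0.2467, 0.0941, 0.1757, 0.1561]
t=4: π = [0.1394, 0.1874, 0.2499, 0.0940, 0.1734, 0.1560]
t=5: π = [0.1392, 0.1874, 0.2510, 0.0938, 0.1725, 0.1560]
t=6: π = [0.1392, 0.1875, 0.2515, 0.0937, 0.1721, 0.1561]
t=7: π = [0.1392, 0.1875, 0.2516, 0.0937, 0.1720, 0.1561]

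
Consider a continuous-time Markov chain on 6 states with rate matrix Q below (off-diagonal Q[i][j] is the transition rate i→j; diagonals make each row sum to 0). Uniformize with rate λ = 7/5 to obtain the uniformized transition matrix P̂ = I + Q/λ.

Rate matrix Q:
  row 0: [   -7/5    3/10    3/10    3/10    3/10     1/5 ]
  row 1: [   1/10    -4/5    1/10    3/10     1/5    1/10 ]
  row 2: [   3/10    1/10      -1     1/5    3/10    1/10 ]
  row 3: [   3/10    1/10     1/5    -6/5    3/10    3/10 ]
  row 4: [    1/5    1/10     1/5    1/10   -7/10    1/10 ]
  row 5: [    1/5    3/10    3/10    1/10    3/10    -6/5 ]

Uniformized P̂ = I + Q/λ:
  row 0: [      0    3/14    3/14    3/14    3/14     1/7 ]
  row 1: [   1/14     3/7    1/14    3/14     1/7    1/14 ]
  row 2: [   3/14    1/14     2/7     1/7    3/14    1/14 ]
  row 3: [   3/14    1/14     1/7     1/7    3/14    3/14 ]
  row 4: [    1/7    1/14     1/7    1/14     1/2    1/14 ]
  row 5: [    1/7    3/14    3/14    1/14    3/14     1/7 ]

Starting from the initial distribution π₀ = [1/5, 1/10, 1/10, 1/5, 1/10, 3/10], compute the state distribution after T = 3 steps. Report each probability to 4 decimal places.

t=0: π = [0.2000, 0.1000, 0.1000, 0.2000, 0.1000, 0.3000]
t=1: π = [0.1286, 0.1786, 0.1857, 0.1357, 0.2357, 0.1357]
t=2: π = [0.1347, 0.1730, 0.1755, 0.1383, 0.2689, 0.1097]
t=3: π = [0.1337, 0.1681, 0.1730, 0.1378, 0.2788, 0.1086]

π = [0.1337, 0.1681, 0.1730, 0.1378, 0.2788, 0.1086]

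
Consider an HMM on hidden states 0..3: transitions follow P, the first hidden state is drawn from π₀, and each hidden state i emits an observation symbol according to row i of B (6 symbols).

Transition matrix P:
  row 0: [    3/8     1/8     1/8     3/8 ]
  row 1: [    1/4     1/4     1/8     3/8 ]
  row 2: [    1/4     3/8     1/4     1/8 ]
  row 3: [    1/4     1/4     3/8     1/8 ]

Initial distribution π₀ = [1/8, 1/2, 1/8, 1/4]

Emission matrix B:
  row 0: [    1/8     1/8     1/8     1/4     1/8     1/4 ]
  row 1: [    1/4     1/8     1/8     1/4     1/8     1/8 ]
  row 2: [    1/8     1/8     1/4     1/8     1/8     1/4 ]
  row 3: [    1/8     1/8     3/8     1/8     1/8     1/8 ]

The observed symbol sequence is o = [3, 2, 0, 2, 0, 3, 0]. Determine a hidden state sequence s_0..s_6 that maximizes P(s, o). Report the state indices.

t=0: δ = [3.125e-02, 1.250e-01, 1.562e-02, 3.125e-02]  (obs o_0=3)
t=1: δ = [3.906e-03, 3.906e-03, 3.906e-03, 1.758e-02]  ψ = [1, 1, 1, 1]  (obs o_1=2)
t=2: δ = [5.493e-04, 1.099e-03, 8.240e-04, 2.747e-04]  ψ = [3, 3, 3, 3]  (obs o_2=0)
t=3: δ = [3.433e-05, 3.862e-05, 5.150e-05, 1.545e-04]  ψ = [1, 2, 2, 1]  (obs o_3=2)
t=4: δ = [4.828e-06, 9.656e-06, 7.242e-06, 2.414e-06]  ψ = [3, 3, 3, 3]  (obs o_4=0)
t=5: δ = [6.035e-07, 6.789e-07, 2.263e-07, 4.526e-07]  ψ = [1, 2, 2, 1]  (obs o_5=3)
t=6: δ = [2.829e-08, 4.243e-08, 2.122e-08, 3.183e-08]  ψ = [0, 1, 3, 1]  (obs o_6=0)
backtrack: best end state = 1; path = [1, 3, 1, 3, 2, 1, 1]

path = [1, 3, 1, 3, 2, 1, 1]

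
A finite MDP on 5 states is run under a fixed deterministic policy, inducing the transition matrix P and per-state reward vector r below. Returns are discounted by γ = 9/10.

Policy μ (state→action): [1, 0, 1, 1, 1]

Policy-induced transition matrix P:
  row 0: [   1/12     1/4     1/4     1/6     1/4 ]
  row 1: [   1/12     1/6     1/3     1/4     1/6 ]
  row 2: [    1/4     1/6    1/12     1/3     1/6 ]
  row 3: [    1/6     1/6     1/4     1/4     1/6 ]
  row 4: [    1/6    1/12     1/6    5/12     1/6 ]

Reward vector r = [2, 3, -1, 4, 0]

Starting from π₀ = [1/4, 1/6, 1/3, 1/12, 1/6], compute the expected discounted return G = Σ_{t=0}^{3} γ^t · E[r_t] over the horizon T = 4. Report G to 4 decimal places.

G = 5.2690

t=0: π = [0.2500, 0.1667, 0.3333, 0.0833, 0.1667], E[r] = 1.0000, γ^t·E[r] = 1.000000, running G = 1.000000
t=1: π = [0.1597, 0.1736, 0.1944, 0.2847, 0.1875], E[r] = 1.7847, γ^t·E[r] = 1.606250, running G = 2.606250
t=2: π = [0.1551, 0.1644, 0.2164, 0.2841, 0.1800], E[r] = 1.7234, γ^t·E[r] = 1.395938, running G = 4.002188
t=3: π = [0.1581, 0.1646, 0.2126, 0.2851, 0.1796], E[r] = 1.7378, γ^t·E[r] = 1.266820, running G = 5.269008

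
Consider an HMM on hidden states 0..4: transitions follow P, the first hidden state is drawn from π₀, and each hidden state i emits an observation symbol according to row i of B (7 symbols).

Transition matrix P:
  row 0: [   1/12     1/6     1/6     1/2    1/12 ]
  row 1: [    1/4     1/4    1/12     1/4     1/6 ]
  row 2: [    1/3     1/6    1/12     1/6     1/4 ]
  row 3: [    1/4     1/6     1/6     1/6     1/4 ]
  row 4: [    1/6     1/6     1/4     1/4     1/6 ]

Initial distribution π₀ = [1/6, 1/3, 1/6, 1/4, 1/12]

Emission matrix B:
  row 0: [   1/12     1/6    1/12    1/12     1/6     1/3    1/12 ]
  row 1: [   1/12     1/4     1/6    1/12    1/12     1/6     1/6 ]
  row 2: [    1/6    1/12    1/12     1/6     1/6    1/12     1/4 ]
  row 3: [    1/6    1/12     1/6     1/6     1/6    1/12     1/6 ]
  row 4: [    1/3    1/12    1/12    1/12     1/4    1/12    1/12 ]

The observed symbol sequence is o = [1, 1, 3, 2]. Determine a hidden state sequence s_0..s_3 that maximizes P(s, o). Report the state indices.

t=0: δ = [2.778e-02, 8.333e-02, 1.389e-02, 2.083e-02, 6.944e-03]  (obs o_0=1)
t=1: δ = [3.472e-03, 5.208e-03, 5.787e-04, 1.736e-03, 1.157e-03]  ψ = [1, 1, 1, 1, 1]  (obs o_1=1)
t=2: δ = [1.085e-04, 1.085e-04, 9.645e-05, 2.894e-04, 7.234e-05]  ψ = [1, 1, 0, 0, 1]  (obs o_2=3)
t=3: δ = [6.028e-06, 8.038e-06, 4.019e-06, 9.042e-06, 6.028e-06]  ψ = [3, 3, 3, 0, 3]  (obs o_3=2)
backtrack: best end state = 3; path = [1, 1, 0, 3]

path = [1, 1, 0, 3]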